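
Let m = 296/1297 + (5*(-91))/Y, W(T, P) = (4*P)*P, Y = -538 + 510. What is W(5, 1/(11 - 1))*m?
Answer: 85489/129700 ≈ 0.65913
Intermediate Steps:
Y = -28
W(T, P) = 4*P²
m = 85489/5188 (m = 296/1297 + (5*(-91))/(-28) = 296*(1/1297) - 455*(-1/28) = 296/1297 + 65/4 = 85489/5188 ≈ 16.478)
W(5, 1/(11 - 1))*m = (4*(1/(11 - 1))²)*(85489/5188) = (4*(1/10)²)*(85489/5188) = (4*(⅒)²)*(85489/5188) = (4*(1/100))*(85489/5188) = (1/25)*(85489/5188) = 85489/129700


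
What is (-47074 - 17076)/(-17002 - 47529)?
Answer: 64150/64531 ≈ 0.99410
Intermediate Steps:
(-47074 - 17076)/(-17002 - 47529) = -64150/(-64531) = -64150*(-1/64531) = 64150/64531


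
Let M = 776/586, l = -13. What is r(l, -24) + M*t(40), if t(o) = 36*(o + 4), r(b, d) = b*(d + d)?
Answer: 797424/293 ≈ 2721.6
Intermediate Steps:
r(b, d) = 2*b*d (r(b, d) = b*(2*d) = 2*b*d)
M = 388/293 (M = 776*(1/586) = 388/293 ≈ 1.3242)
t(o) = 144 + 36*o (t(o) = 36*(4 + o) = 144 + 36*o)
r(l, -24) + M*t(40) = 2*(-13)*(-24) + 388*(144 + 36*40)/293 = 624 + 388*(144 + 1440)/293 = 624 + (388/293)*1584 = 624 + 614592/293 = 797424/293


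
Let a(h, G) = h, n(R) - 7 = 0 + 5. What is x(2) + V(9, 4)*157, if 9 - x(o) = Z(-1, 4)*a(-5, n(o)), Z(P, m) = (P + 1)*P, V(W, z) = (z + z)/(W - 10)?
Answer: -1247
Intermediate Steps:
n(R) = 12 (n(R) = 7 + (0 + 5) = 7 + 5 = 12)
V(W, z) = 2*z/(-10 + W) (V(W, z) = (2*z)/(-10 + W) = 2*z/(-10 + W))
Z(P, m) = P*(1 + P) (Z(P, m) = (1 + P)*P = P*(1 + P))
x(o) = 9 (x(o) = 9 - (-(1 - 1))*(-5) = 9 - (-1*0)*(-5) = 9 - 0*(-5) = 9 - 1*0 = 9 + 0 = 9)
x(2) + V(9, 4)*157 = 9 + (2*4/(-10 + 9))*157 = 9 + (2*4/(-1))*157 = 9 + (2*4*(-1))*157 = 9 - 8*157 = 9 - 1256 = -1247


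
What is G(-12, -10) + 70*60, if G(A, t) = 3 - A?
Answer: 4215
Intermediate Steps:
G(-12, -10) + 70*60 = (3 - 1*(-12)) + 70*60 = (3 + 12) + 4200 = 15 + 4200 = 4215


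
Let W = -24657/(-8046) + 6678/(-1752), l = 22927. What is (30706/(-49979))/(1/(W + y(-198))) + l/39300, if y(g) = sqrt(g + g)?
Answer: 66811198142173/64092984635700 - 184236*I*sqrt(11)/49979 ≈ 1.0424 - 12.226*I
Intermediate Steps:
y(g) = sqrt(2)*sqrt(g) (y(g) = sqrt(2*g) = sqrt(2)*sqrt(g))
W = -292559/391572 (W = -24657*(-1/8046) + 6678*(-1/1752) = 8219/2682 - 1113/292 = -292559/391572 ≈ -0.74714)
(30706/(-49979))/(1/(W + y(-198))) + l/39300 = (30706/(-49979))/(1/(-292559/391572 + sqrt(2)*sqrt(-198))) + 22927/39300 = (30706*(-1/49979))/(1/(-292559/391572 + sqrt(2)*(3*I*sqrt(22)))) + 22927*(1/39300) = -(-4491658327/9785188494 + 184236*I*sqrt(11)/49979) + 22927/39300 = -30706*(-292559/391572 + 6*I*sqrt(11))/49979 + 22927/39300 = (4491658327/9785188494 - 184236*I*sqrt(11)/49979) + 22927/39300 = 66811198142173/64092984635700 - 184236*I*sqrt(11)/49979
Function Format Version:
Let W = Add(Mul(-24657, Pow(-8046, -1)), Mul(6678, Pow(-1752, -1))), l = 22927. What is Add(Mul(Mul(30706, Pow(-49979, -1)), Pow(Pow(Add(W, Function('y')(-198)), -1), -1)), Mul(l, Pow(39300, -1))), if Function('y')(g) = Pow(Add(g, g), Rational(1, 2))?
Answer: Add(Rational(66811198142173, 64092984635700), Mul(Rational(-184236, 49979), I, Pow(11, Rational(1, 2)))) ≈ Add(1.0424, Mul(-12.226, I))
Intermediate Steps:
Function('y')(g) = Mul(Pow(2, Rational(1, 2)), Pow(g, Rational(1, 2))) (Function('y')(g) = Pow(Mul(2, g), Rational(1, 2)) = Mul(Pow(2, Rational(1, 2)), Pow(g, Rational(1, 2))))
W = Rational(-292559, 391572) (W = Add(Mul(-24657, Rational(-1, 8046)), Mul(6678, Rational(-1, 1752))) = Add(Rational(8219, 2682), Rational(-1113, 292)) = Rational(-292559, 391572) ≈ -0.74714)
Add(Mul(Mul(30706, Pow(-49979, -1)), Pow(Pow(Add(W, Function('y')(-198)), -1), -1)), Mul(l, Pow(39300, -1))) = Add(Mul(Mul(30706, Pow(-49979, -1)), Pow(Pow(Add(Rational(-292559, 391572), Mul(Pow(2, Rational(1, 2)), Pow(-198, Rational(1, 2)))), -1), -1)), Mul(22927, Pow(39300, -1))) = Add(Mul(Mul(30706, Rational(-1, 49979)), Pow(Pow(Add(Rational(-292559, 391572), Mul(Pow(2, Rational(1, 2)), Mul(3, I, Pow(22, Rational(1, 2))))), -1), -1)), Mul(22927, Rational(1, 39300))) = Add(Mul(Rational(-30706, 49979), Pow(Pow(Add(Rational(-292559, 391572), Mul(6, I, Pow(11, Rational(1, 2)))), -1), -1)), Rational(22927, 39300)) = Add(Mul(Rational(-30706, 49979), Add(Rational(-292559, 391572), Mul(6, I, Pow(11, Rational(1, 2))))), Rational(22927, 39300)) = Add(Add(Rational(4491658327, 9785188494), Mul(Rational(-184236, 49979), I, Pow(11, Rational(1, 2)))), Rational(22927, 39300)) = Add(Rational(66811198142173, 64092984635700), Mul(Rational(-184236, 49979), I, Pow(11, Rational(1, 2))))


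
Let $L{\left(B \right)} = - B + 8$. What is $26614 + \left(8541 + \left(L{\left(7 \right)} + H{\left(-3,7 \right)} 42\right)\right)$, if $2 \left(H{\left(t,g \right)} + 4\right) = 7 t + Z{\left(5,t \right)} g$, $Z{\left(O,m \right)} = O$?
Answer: $35282$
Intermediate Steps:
$L{\left(B \right)} = 8 - B$
$H{\left(t,g \right)} = -4 + \frac{5 g}{2} + \frac{7 t}{2}$ ($H{\left(t,g \right)} = -4 + \frac{7 t + 5 g}{2} = -4 + \frac{5 g + 7 t}{2} = -4 + \left(\frac{5 g}{2} + \frac{7 t}{2}\right) = -4 + \frac{5 g}{2} + \frac{7 t}{2}$)
$26614 + \left(8541 + \left(L{\left(7 \right)} + H{\left(-3,7 \right)} 42\right)\right) = 26614 + \left(8541 + \left(\left(8 - 7\right) + \left(-4 + \frac{5}{2} \cdot 7 + \frac{7}{2} \left(-3\right)\right) 42\right)\right) = 26614 + \left(8541 + \left(\left(8 - 7\right) + \left(-4 + \frac{35}{2} - \frac{21}{2}\right) 42\right)\right) = 26614 + \left(8541 + \left(1 + 3 \cdot 42\right)\right) = 26614 + \left(8541 + \left(1 + 126\right)\right) = 26614 + \left(8541 + 127\right) = 26614 + 8668 = 35282$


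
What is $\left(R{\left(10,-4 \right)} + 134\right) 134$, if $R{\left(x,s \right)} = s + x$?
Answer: $18760$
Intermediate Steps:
$\left(R{\left(10,-4 \right)} + 134\right) 134 = \left(\left(-4 + 10\right) + 134\right) 134 = \left(6 + 134\right) 134 = 140 \cdot 134 = 18760$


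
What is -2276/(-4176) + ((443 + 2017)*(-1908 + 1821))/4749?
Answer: -73578233/1652652 ≈ -44.521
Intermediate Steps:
-2276/(-4176) + ((443 + 2017)*(-1908 + 1821))/4749 = -2276*(-1/4176) + (2460*(-87))*(1/4749) = 569/1044 - 214020*1/4749 = 569/1044 - 71340/1583 = -73578233/1652652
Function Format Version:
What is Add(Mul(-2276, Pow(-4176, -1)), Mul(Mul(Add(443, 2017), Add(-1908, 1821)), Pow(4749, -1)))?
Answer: Rational(-73578233, 1652652) ≈ -44.521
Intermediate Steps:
Add(Mul(-2276, Pow(-4176, -1)), Mul(Mul(Add(443, 2017), Add(-1908, 1821)), Pow(4749, -1))) = Add(Mul(-2276, Rational(-1, 4176)), Mul(Mul(2460, -87), Rational(1, 4749))) = Add(Rational(569, 1044), Mul(-214020, Rational(1, 4749))) = Add(Rational(569, 1044), Rational(-71340, 1583)) = Rational(-73578233, 1652652)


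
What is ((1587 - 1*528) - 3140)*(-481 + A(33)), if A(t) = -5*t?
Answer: 1344326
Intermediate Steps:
((1587 - 1*528) - 3140)*(-481 + A(33)) = ((1587 - 1*528) - 3140)*(-481 - 5*33) = ((1587 - 528) - 3140)*(-481 - 165) = (1059 - 3140)*(-646) = -2081*(-646) = 1344326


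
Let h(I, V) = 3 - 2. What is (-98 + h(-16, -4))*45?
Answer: -4365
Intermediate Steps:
h(I, V) = 1
(-98 + h(-16, -4))*45 = (-98 + 1)*45 = -97*45 = -4365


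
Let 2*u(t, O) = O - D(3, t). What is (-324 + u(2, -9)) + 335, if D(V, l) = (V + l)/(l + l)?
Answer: 47/8 ≈ 5.8750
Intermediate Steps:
D(V, l) = (V + l)/(2*l) (D(V, l) = (V + l)/((2*l)) = (V + l)*(1/(2*l)) = (V + l)/(2*l))
u(t, O) = O/2 - (3 + t)/(4*t) (u(t, O) = (O - (3 + t)/(2*t))/2 = O/2 - (3 + t)/(4*t))
(-324 + u(2, -9)) + 335 = (-324 + (¼)*(-3 - 1*2 + 2*(-9)*2)/2) + 335 = (-324 + (¼)*(½)*(-3 - 2 - 36)) + 335 = (-324 + (¼)*(½)*(-41)) + 335 = (-324 - 41/8) + 335 = -2633/8 + 335 = 47/8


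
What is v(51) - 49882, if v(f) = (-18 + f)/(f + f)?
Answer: -1695977/34 ≈ -49882.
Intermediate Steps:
v(f) = (-18 + f)/(2*f) (v(f) = (-18 + f)/((2*f)) = (-18 + f)*(1/(2*f)) = (-18 + f)/(2*f))
v(51) - 49882 = (½)*(-18 + 51)/51 - 49882 = (½)*(1/51)*33 - 49882 = 11/34 - 49882 = -1695977/34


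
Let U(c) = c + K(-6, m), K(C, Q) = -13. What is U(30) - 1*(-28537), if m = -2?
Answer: 28554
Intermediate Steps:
U(c) = -13 + c (U(c) = c - 13 = -13 + c)
U(30) - 1*(-28537) = (-13 + 30) - 1*(-28537) = 17 + 28537 = 28554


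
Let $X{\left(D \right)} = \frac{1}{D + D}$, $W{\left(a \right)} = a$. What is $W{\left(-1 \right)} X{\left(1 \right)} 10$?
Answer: $-5$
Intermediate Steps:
$X{\left(D \right)} = \frac{1}{2 D}$
$W{\left(-1 \right)} X{\left(1 \right)} 10 = - \frac{1}{2 \cdot 1} \cdot 10 = - \frac{1}{2} \cdot 10 = \left(-1\right) \frac{1}{2} \cdot 10 = \left(- \frac{1}{2}\right) 10 = -5$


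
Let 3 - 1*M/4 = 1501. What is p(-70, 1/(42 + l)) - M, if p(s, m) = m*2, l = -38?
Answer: 11985/2 ≈ 5992.5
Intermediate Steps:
M = -5992 (M = 12 - 4*1501 = 12 - 6004 = -5992)
p(s, m) = 2*m
p(-70, 1/(42 + l)) - M = 2/(42 - 38) - 1*(-5992) = 2/4 + 5992 = 2*(¼) + 5992 = ½ + 5992 = 11985/2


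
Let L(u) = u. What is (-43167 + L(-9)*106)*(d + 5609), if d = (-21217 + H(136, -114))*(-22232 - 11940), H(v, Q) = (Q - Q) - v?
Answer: -32194225619325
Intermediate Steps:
H(v, Q) = -v (H(v, Q) = 0 - v = -v)
d = 729674716 (d = (-21217 - 1*136)*(-22232 - 11940) = (-21217 - 136)*(-34172) = -21353*(-34172) = 729674716)
(-43167 + L(-9)*106)*(d + 5609) = (-43167 - 9*106)*(729674716 + 5609) = (-43167 - 954)*729680325 = -44121*729680325 = -32194225619325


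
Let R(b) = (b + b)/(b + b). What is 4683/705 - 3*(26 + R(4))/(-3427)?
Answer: 5368582/805345 ≈ 6.6662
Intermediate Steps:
R(b) = 1 (R(b) = (2*b)/((2*b)) = (2*b)*(1/(2*b)) = 1)
4683/705 - 3*(26 + R(4))/(-3427) = 4683/705 - 3*(26 + 1)/(-3427) = 4683*(1/705) - 3*27*(-1/3427) = 1561/235 - 81*(-1/3427) = 1561/235 + 81/3427 = 5368582/805345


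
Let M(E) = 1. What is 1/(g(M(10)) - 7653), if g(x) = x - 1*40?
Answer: -1/7692 ≈ -0.00013001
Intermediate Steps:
g(x) = -40 + x (g(x) = x - 40 = -40 + x)
1/(g(M(10)) - 7653) = 1/((-40 + 1) - 7653) = 1/(-39 - 7653) = 1/(-7692) = -1/7692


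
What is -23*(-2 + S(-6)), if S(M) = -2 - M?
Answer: -46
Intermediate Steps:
-23*(-2 + S(-6)) = -23*(-2 + (-2 - 1*(-6))) = -23*(-2 + (-2 + 6)) = -23*(-2 + 4) = -23*2 = -46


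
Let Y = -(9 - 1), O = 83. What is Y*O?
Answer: -664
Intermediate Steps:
Y = -8 (Y = -1*8 = -8)
Y*O = -8*83 = -664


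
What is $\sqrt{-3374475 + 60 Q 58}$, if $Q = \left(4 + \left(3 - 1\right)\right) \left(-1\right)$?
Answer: $i \sqrt{3395355} \approx 1842.6 i$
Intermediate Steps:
$Q = -6$ ($Q = \left(4 + 2\right) \left(-1\right) = 6 \left(-1\right) = -6$)
$\sqrt{-3374475 + 60 Q 58} = \sqrt{-3374475 + 60 \left(-6\right) 58} = \sqrt{-3374475 - 20880} = \sqrt{-3395355} = i \sqrt{3395355}$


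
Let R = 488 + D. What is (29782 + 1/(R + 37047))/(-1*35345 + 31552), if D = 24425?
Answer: -1845292721/235014280 ≈ -7.8518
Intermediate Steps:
R = 24913 (R = 488 + 24425 = 24913)
(29782 + 1/(R + 37047))/(-1*35345 + 31552) = (29782 + 1/(24913 + 37047))/(-1*35345 + 31552) = (29782 + 1/61960)/(-35345 + 31552) = (29782 + 1/61960)/(-3793) = (1845292721/61960)*(-1/3793) = -1845292721/235014280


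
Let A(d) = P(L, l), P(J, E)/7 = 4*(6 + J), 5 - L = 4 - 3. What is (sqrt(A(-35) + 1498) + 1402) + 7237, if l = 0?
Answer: 8639 + sqrt(1778) ≈ 8681.2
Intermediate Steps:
L = 4 (L = 5 - (4 - 3) = 5 - 1*1 = 5 - 1 = 4)
P(J, E) = 168 + 28*J (P(J, E) = 7*(4*(6 + J)) = 7*(24 + 4*J) = 168 + 28*J)
A(d) = 280 (A(d) = 168 + 28*4 = 168 + 112 = 280)
(sqrt(A(-35) + 1498) + 1402) + 7237 = (sqrt(280 + 1498) + 1402) + 7237 = (sqrt(1778) + 1402) + 7237 = (1402 + sqrt(1778)) + 7237 = 8639 + sqrt(1778)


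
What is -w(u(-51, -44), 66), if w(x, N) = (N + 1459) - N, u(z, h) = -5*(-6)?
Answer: -1459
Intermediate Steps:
u(z, h) = 30
w(x, N) = 1459 (w(x, N) = (1459 + N) - N = 1459)
-w(u(-51, -44), 66) = -1*1459 = -1459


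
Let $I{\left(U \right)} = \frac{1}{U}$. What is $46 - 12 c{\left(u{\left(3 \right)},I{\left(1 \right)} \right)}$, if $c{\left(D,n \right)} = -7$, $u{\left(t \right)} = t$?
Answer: $130$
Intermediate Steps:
$46 - 12 c{\left(u{\left(3 \right)},I{\left(1 \right)} \right)} = 46 - -84 = 46 + 84 = 130$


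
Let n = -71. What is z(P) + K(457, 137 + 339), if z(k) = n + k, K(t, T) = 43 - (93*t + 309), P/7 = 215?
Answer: -41333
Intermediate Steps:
P = 1505 (P = 7*215 = 1505)
K(t, T) = -266 - 93*t (K(t, T) = 43 - (309 + 93*t) = 43 + (-309 - 93*t) = -266 - 93*t)
z(k) = -71 + k
z(P) + K(457, 137 + 339) = (-71 + 1505) + (-266 - 93*457) = 1434 + (-266 - 42501) = 1434 - 42767 = -41333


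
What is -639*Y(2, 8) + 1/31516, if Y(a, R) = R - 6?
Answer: -40277447/31516 ≈ -1278.0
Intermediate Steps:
Y(a, R) = -6 + R
-639*Y(2, 8) + 1/31516 = -639*(-6 + 8) + 1/31516 = -639*2 + 1/31516 = -1278 + 1/31516 = -40277447/31516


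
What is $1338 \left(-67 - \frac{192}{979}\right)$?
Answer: $- \frac{88020330}{979} \approx -89908.0$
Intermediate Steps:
$1338 \left(-67 - \frac{192}{979}\right) = 1338 \left(- \frac{65785}{979}\right) = - \frac{88020330}{979}$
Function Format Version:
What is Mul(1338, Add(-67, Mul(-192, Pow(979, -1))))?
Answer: Rational(-88020330, 979) ≈ -89908.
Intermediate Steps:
Mul(1338, Add(-67, Mul(-192, Pow(979, -1)))) = Mul(1338, Add(-67, Mul(-192, Rational(1, 979)))) = Mul(1338, Add(-67, Rational(-192, 979))) = Mul(1338, Rational(-65785, 979)) = Rational(-88020330, 979)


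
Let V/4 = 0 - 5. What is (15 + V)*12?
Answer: -60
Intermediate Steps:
V = -20 (V = 4*(0 - 5) = 4*(-5) = -20)
(15 + V)*12 = (15 - 20)*12 = -5*12 = -60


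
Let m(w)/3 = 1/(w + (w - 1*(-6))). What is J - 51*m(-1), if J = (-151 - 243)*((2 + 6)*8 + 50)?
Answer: -179817/4 ≈ -44954.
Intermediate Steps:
m(w) = 3/(6 + 2*w) (m(w) = 3/(w + (w - 1*(-6))) = 3/(w + (w + 6)) = 3/(w + (6 + w)) = 3/(6 + 2*w))
J = -44916 (J = -394*(8*8 + 50) = -394*(64 + 50) = -394*114 = -44916)
J - 51*m(-1) = -44916 - 153/(2*(3 - 1)) = -44916 - 153/(2*2) = -44916 - 51*¾ = -44916 - 153/4 = -179817/4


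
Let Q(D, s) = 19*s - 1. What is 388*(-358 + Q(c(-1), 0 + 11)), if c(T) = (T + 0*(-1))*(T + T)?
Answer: -58200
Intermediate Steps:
c(T) = 2*T² (c(T) = (T + 0)*(2*T) = T*(2*T) = 2*T²)
Q(D, s) = -1 + 19*s
388*(-358 + Q(c(-1), 0 + 11)) = 388*(-358 + (-1 + 19*(0 + 11))) = 388*(-358 + (-1 + 19*11)) = 388*(-358 + (-1 + 209)) = 388*(-358 + 208) = 388*(-150) = -58200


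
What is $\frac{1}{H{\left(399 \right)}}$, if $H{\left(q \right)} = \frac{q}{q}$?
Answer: $1$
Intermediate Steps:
$H{\left(q \right)} = 1$
$\frac{1}{H{\left(399 \right)}} = 1^{-1} = 1$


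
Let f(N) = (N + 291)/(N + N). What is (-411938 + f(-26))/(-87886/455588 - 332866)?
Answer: 813264102259/657149320074 ≈ 1.2376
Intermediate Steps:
f(N) = (291 + N)/(2*N) (f(N) = (291 + N)/((2*N)) = (291 + N)*(1/(2*N)) = (291 + N)/(2*N))
(-411938 + f(-26))/(-87886/455588 - 332866) = (-411938 + (1/2)*(291 - 26)/(-26))/(-87886/455588 - 332866) = (-411938 + (1/2)*(-1/26)*265)/(-87886*1/455588 - 332866) = (-411938 - 265/52)/(-43943/227794 - 332866) = -21421041/(52*(-75824921547/227794)) = -21421041/52*(-227794/75824921547) = 813264102259/657149320074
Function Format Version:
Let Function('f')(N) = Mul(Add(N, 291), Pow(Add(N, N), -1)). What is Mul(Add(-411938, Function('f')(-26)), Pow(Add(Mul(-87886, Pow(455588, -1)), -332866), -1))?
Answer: Rational(813264102259, 657149320074) ≈ 1.2376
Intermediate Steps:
Function('f')(N) = Mul(Rational(1, 2), Pow(N, -1), Add(291, N)) (Function('f')(N) = Mul(Add(291, N), Pow(Mul(2, N), -1)) = Mul(Add(291, N), Mul(Rational(1, 2), Pow(N, -1))) = Mul(Rational(1, 2), Pow(N, -1), Add(291, N)))
Mul(Add(-411938, Function('f')(-26)), Pow(Add(Mul(-87886, Pow(455588, -1)), -332866), -1)) = Mul(Add(-411938, Mul(Rational(1, 2), Pow(-26, -1), Add(291, -26))), Pow(Add(Mul(-87886, Pow(455588, -1)), -332866), -1)) = Mul(Add(-411938, Mul(Rational(1, 2), Rational(-1, 26), 265)), Pow(Add(Mul(-87886, Rational(1, 455588)), -332866), -1)) = Mul(Add(-411938, Rational(-265, 52)), Pow(Add(Rational(-43943, 227794), -332866), -1)) = Mul(Rational(-21421041, 52), Pow(Rational(-75824921547, 227794), -1)) = Mul(Rational(-21421041, 52), Rational(-227794, 75824921547)) = Rational(813264102259, 657149320074)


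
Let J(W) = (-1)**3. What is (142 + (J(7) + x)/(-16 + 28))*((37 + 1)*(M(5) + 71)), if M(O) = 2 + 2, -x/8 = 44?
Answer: 641725/2 ≈ 3.2086e+5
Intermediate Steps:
x = -352 (x = -8*44 = -352)
M(O) = 4
J(W) = -1
(142 + (J(7) + x)/(-16 + 28))*((37 + 1)*(M(5) + 71)) = (142 + (-1 - 352)/(-16 + 28))*((37 + 1)*(4 + 71)) = (142 - 353/12)*(38*75) = (142 - 353*1/12)*2850 = (142 - 353/12)*2850 = (1351/12)*2850 = 641725/2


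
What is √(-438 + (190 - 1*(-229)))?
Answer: I*√19 ≈ 4.3589*I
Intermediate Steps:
√(-438 + (190 - 1*(-229))) = √(-438 + (190 + 229)) = √(-438 + 419) = √(-19) = I*√19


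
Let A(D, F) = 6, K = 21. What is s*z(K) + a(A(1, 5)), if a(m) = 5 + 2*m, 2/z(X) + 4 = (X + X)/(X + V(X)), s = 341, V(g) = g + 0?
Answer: -631/3 ≈ -210.33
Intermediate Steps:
V(g) = g
z(X) = -⅔ (z(X) = 2/(-4 + (X + X)/(X + X)) = 2/(-4 + (2*X)/((2*X))) = 2/(-4 + (2*X)*(1/(2*X))) = 2/(-4 + 1) = 2/(-3) = 2*(-⅓) = -⅔)
s*z(K) + a(A(1, 5)) = 341*(-⅔) + (5 + 2*6) = -682/3 + (5 + 12) = -682/3 + 17 = -631/3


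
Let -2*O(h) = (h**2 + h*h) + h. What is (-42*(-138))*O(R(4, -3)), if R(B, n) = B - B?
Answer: 0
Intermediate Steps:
R(B, n) = 0
O(h) = -h**2 - h/2 (O(h) = -((h**2 + h*h) + h)/2 = -((h**2 + h**2) + h)/2 = -(2*h**2 + h)/2 = -(h + 2*h**2)/2 = -h**2 - h/2)
(-42*(-138))*O(R(4, -3)) = (-42*(-138))*(-1*0*(1/2 + 0)) = 5796*(-1*0*1/2) = 5796*0 = 0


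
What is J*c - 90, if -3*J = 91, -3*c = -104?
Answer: -10274/9 ≈ -1141.6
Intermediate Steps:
c = 104/3 (c = -⅓*(-104) = 104/3 ≈ 34.667)
J = -91/3 (J = -⅓*91 = -91/3 ≈ -30.333)
J*c - 90 = -91/3*104/3 - 90 = -9464/9 - 90 = -10274/9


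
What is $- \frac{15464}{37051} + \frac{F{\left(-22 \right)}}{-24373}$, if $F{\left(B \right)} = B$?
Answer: $- \frac{376088950}{903044023} \approx -0.41647$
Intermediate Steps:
$- \frac{15464}{37051} + \frac{F{\left(-22 \right)}}{-24373} = - \frac{15464}{37051} - \frac{22}{-24373} = \left(-15464\right) \frac{1}{37051} - - \frac{22}{24373} = - \frac{15464}{37051} + \frac{22}{24373} = - \frac{376088950}{903044023}$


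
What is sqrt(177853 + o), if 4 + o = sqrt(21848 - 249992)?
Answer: sqrt(177849 + 28*I*sqrt(291)) ≈ 421.72 + 0.5663*I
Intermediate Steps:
o = -4 + 28*I*sqrt(291) (o = -4 + sqrt(21848 - 249992) = -4 + sqrt(-228144) = -4 + 28*I*sqrt(291) ≈ -4.0 + 477.64*I)
sqrt(177853 + o) = sqrt(177853 + (-4 + 28*I*sqrt(291))) = sqrt(177849 + 28*I*sqrt(291))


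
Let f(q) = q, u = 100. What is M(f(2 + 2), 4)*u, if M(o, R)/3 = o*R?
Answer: 4800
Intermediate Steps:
M(o, R) = 3*R*o (M(o, R) = 3*(o*R) = 3*(R*o) = 3*R*o)
M(f(2 + 2), 4)*u = (3*4*(2 + 2))*100 = (3*4*4)*100 = 48*100 = 4800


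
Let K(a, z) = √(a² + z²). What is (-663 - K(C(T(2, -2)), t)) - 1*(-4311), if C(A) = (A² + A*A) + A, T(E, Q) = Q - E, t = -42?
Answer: 3648 - 14*√13 ≈ 3597.5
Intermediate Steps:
C(A) = A + 2*A² (C(A) = (A² + A²) + A = 2*A² + A = A + 2*A²)
(-663 - K(C(T(2, -2)), t)) - 1*(-4311) = (-663 - √(((-2 - 1*2)*(1 + 2*(-2 - 1*2)))² + (-42)²)) - 1*(-4311) = (-663 - √(((-2 - 2)*(1 + 2*(-2 - 2)))² + 1764)) + 4311 = (-663 - √((-4*(1 + 2*(-4)))² + 1764)) + 4311 = (-663 - √((-4*(1 - 8))² + 1764)) + 4311 = (-663 - √((-4*(-7))² + 1764)) + 4311 = (-663 - √(28² + 1764)) + 4311 = (-663 - √(784 + 1764)) + 4311 = (-663 - √2548) + 4311 = (-663 - 14*√13) + 4311 = 3648 - 14*√13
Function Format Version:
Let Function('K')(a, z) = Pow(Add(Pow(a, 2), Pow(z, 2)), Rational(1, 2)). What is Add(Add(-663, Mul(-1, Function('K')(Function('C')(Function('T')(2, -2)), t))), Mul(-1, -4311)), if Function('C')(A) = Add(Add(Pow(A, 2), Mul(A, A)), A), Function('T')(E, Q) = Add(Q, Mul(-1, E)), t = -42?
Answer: Add(3648, Mul(-14, Pow(13, Rational(1, 2)))) ≈ 3597.5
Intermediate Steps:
Function('C')(A) = Add(A, Mul(2, Pow(A, 2))) (Function('C')(A) = Add(Add(Pow(A, 2), Pow(A, 2)), A) = Add(Mul(2, Pow(A, 2)), A) = Add(A, Mul(2, Pow(A, 2))))
Add(Add(-663, Mul(-1, Function('K')(Function('C')(Function('T')(2, -2)), t))), Mul(-1, -4311)) = Add(Add(-663, Mul(-1, Pow(Add(Pow(Mul(Add(-2, Mul(-1, 2)), Add(1, Mul(2, Add(-2, Mul(-1, 2))))), 2), Pow(-42, 2)), Rational(1, 2)))), Mul(-1, -4311)) = Add(Add(-663, Mul(-1, Pow(Add(Pow(Mul(Add(-2, -2), Add(1, Mul(2, Add(-2, -2)))), 2), 1764), Rational(1, 2)))), 4311) = Add(Add(-663, Mul(-1, Pow(Add(Pow(Mul(-4, Add(1, Mul(2, -4))), 2), 1764), Rational(1, 2)))), 4311) = Add(Add(-663, Mul(-1, Pow(Add(Pow(Mul(-4, Add(1, -8)), 2), 1764), Rational(1, 2)))), 4311) = Add(Add(-663, Mul(-1, Pow(Add(Pow(Mul(-4, -7), 2), 1764), Rational(1, 2)))), 4311) = Add(Add(-663, Mul(-1, Pow(Add(Pow(28, 2), 1764), Rational(1, 2)))), 4311) = Add(Add(-663, Mul(-1, Pow(Add(784, 1764), Rational(1, 2)))), 4311) = Add(Add(-663, Mul(-1, Pow(2548, Rational(1, 2)))), 4311) = Add(Add(-663, Mul(-1, Mul(14, Pow(13, Rational(1, 2))))), 4311) = Add(Add(-663, Mul(-14, Pow(13, Rational(1, 2)))), 4311) = Add(3648, Mul(-14, Pow(13, Rational(1, 2))))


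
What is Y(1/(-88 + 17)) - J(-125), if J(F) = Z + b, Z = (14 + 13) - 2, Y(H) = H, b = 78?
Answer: -7314/71 ≈ -103.01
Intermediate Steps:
Z = 25 (Z = 27 - 2 = 25)
J(F) = 103 (J(F) = 25 + 78 = 103)
Y(1/(-88 + 17)) - J(-125) = 1/(-88 + 17) - 1*103 = 1/(-71) - 103 = -1/71 - 103 = -7314/71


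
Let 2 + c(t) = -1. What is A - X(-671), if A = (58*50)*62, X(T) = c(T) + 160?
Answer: 179643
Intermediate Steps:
c(t) = -3 (c(t) = -2 - 1 = -3)
X(T) = 157 (X(T) = -3 + 160 = 157)
A = 179800 (A = 2900*62 = 179800)
A - X(-671) = 179800 - 1*157 = 179800 - 157 = 179643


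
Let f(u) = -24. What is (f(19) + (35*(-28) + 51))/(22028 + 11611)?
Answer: -953/33639 ≈ -0.028330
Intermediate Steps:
(f(19) + (35*(-28) + 51))/(22028 + 11611) = (-24 + (35*(-28) + 51))/(22028 + 11611) = (-24 + (-980 + 51))/33639 = (-24 - 929)*(1/33639) = -953*1/33639 = -953/33639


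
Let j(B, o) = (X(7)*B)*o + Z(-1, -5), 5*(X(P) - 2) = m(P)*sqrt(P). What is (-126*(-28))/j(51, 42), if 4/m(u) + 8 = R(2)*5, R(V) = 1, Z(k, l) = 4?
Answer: 5909400/6290257 + 787185*sqrt(7)/6290257 ≈ 1.2706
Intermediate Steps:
m(u) = -4/3 (m(u) = 4/(-8 + 1*5) = 4/(-8 + 5) = 4/(-3) = 4*(-1/3) = -4/3)
X(P) = 2 - 4*sqrt(P)/15 (X(P) = 2 + (-4*sqrt(P)/3)/5 = 2 - 4*sqrt(P)/15)
j(B, o) = 4 + B*o*(2 - 4*sqrt(7)/15) (j(B, o) = ((2 - 4*sqrt(7)/15)*B)*o + 4 = (B*(2 - 4*sqrt(7)/15))*o + 4 = B*o*(2 - 4*sqrt(7)/15) + 4 = 4 + B*o*(2 - 4*sqrt(7)/15))
(-126*(-28))/j(51, 42) = (-126*(-28))/(4 + (2/15)*51*42*(15 - 2*sqrt(7))) = 3528/(4 + (4284 - 2856*sqrt(7)/5)) = 3528/(4288 - 2856*sqrt(7)/5)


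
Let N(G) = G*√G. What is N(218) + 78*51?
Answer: 3978 + 218*√218 ≈ 7196.7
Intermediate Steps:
N(G) = G^(3/2)
N(218) + 78*51 = 218^(3/2) + 78*51 = 218*√218 + 3978 = 3978 + 218*√218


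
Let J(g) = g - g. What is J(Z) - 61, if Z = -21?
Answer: -61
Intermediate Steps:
J(g) = 0
J(Z) - 61 = 0 - 61 = -61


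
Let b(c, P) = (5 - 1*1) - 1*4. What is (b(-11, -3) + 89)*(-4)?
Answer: -356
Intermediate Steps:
b(c, P) = 0 (b(c, P) = (5 - 1) - 4 = 4 - 4 = 0)
(b(-11, -3) + 89)*(-4) = (0 + 89)*(-4) = 89*(-4) = -356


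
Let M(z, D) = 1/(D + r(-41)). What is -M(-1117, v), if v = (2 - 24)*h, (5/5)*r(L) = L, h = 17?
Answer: 1/415 ≈ 0.0024096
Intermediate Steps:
r(L) = L
v = -374 (v = (2 - 24)*17 = -22*17 = -374)
M(z, D) = 1/(-41 + D) (M(z, D) = 1/(D - 41) = 1/(-41 + D))
-M(-1117, v) = -1/(-41 - 374) = -1/(-415) = -1*(-1/415) = 1/415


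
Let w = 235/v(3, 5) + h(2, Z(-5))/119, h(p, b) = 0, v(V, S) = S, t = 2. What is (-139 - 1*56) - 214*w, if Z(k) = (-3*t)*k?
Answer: -10253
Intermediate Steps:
Z(k) = -6*k (Z(k) = (-3*2)*k = -6*k)
w = 47 (w = 235/5 + 0/119 = 235*(⅕) + 0*(1/119) = 47 + 0 = 47)
(-139 - 1*56) - 214*w = (-139 - 1*56) - 214*47 = (-139 - 56) - 10058 = -195 - 10058 = -10253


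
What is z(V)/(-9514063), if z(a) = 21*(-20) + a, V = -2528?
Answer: 2948/9514063 ≈ 0.00030986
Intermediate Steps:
z(a) = -420 + a
z(V)/(-9514063) = (-420 - 2528)/(-9514063) = -2948*(-1/9514063) = 2948/9514063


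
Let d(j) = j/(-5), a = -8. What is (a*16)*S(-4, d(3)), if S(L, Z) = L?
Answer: 512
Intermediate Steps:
d(j) = -j/5 (d(j) = j*(-1/5) = -j/5)
(a*16)*S(-4, d(3)) = -8*16*(-4) = -128*(-4) = 512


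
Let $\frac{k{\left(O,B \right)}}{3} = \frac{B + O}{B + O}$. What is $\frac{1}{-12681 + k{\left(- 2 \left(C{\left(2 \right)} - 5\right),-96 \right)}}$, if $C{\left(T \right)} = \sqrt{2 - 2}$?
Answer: $- \frac{1}{12678} \approx -7.8877 \cdot 10^{-5}$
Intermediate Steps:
$C{\left(T \right)} = 0$ ($C{\left(T \right)} = \sqrt{0} = 0$)
$k{\left(O,B \right)} = 3$ ($k{\left(O,B \right)} = 3 \frac{B + O}{B + O} = 3 \cdot 1 = 3$)
$\frac{1}{-12681 + k{\left(- 2 \left(C{\left(2 \right)} - 5\right),-96 \right)}} = \frac{1}{-12681 + 3} = \frac{1}{-12678} = - \frac{1}{12678}$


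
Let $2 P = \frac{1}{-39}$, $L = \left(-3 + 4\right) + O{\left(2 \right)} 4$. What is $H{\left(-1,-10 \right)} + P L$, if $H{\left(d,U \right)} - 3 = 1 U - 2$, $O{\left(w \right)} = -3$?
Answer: $- \frac{691}{78} \approx -8.859$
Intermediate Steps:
$H{\left(d,U \right)} = 1 + U$ ($H{\left(d,U \right)} = 3 + \left(1 U - 2\right) = 3 + \left(U - 2\right) = 3 + \left(-2 + U\right) = 1 + U$)
$L = -11$ ($L = \left(-3 + 4\right) - 12 = 1 - 12 = -11$)
$P = - \frac{1}{78}$ ($P = \frac{1}{2 \left(-39\right)} = \frac{1}{2} \left(- \frac{1}{39}\right) = - \frac{1}{78} \approx -0.012821$)
$H{\left(-1,-10 \right)} + P L = \left(1 - 10\right) - - \frac{11}{78} = -9 + \frac{11}{78} = - \frac{691}{78}$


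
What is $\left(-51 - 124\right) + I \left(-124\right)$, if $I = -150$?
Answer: $18425$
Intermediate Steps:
$\left(-51 - 124\right) + I \left(-124\right) = \left(-51 - 124\right) - -18600 = -175 + 18600 = 18425$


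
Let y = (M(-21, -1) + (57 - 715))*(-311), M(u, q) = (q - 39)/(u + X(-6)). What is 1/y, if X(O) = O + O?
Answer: 33/6740614 ≈ 4.8957e-6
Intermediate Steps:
X(O) = 2*O
M(u, q) = (-39 + q)/(-12 + u) (M(u, q) = (q - 39)/(u + 2*(-6)) = (-39 + q)/(u - 12) = (-39 + q)/(-12 + u))
y = 6740614/33 (y = ((-39 - 1)/(-12 - 21) + (57 - 715))*(-311) = (-40/(-33) - 658)*(-311) = (-1/33*(-40) - 658)*(-311) = (40/33 - 658)*(-311) = -21674/33*(-311) = 6740614/33 ≈ 2.0426e+5)
1/y = 1/(6740614/33) = 33/6740614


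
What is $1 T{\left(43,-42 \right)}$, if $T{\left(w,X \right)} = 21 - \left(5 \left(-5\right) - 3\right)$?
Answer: $49$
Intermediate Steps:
$T{\left(w,X \right)} = 49$ ($T{\left(w,X \right)} = 21 - \left(-25 - 3\right) = 21 - -28 = 21 + 28 = 49$)
$1 T{\left(43,-42 \right)} = 1 \cdot 49 = 49$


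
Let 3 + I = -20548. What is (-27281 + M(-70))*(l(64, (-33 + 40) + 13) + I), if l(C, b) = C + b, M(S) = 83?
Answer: 556661466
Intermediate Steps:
I = -20551 (I = -3 - 20548 = -20551)
(-27281 + M(-70))*(l(64, (-33 + 40) + 13) + I) = (-27281 + 83)*((64 + ((-33 + 40) + 13)) - 20551) = -27198*((64 + (7 + 13)) - 20551) = -27198*((64 + 20) - 20551) = -27198*(84 - 20551) = -27198*(-20467) = 556661466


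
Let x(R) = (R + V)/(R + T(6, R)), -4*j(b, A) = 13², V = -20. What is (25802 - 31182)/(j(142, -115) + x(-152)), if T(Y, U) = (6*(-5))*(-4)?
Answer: 8608/59 ≈ 145.90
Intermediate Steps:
T(Y, U) = 120 (T(Y, U) = -30*(-4) = 120)
j(b, A) = -169/4 (j(b, A) = -¼*13² = -¼*169 = -169/4)
x(R) = (-20 + R)/(120 + R) (x(R) = (R - 20)/(R + 120) = (-20 + R)/(120 + R))
(25802 - 31182)/(j(142, -115) + x(-152)) = (25802 - 31182)/(-169/4 + (-20 - 152)/(120 - 152)) = -5380/(-169/4 - 172/(-32)) = -5380/(-169/4 - 1/32*(-172)) = -5380/(-169/4 + 43/8) = -5380/(-295/8) = -5380*(-8/295) = 8608/59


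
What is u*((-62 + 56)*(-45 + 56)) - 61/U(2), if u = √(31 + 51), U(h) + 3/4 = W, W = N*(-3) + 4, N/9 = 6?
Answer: 244/635 - 66*√82 ≈ -597.27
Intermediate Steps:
N = 54 (N = 9*6 = 54)
W = -158 (W = 54*(-3) + 4 = -162 + 4 = -158)
U(h) = -635/4 (U(h) = -¾ - 158 = -635/4)
u = √82 ≈ 9.0554
u*((-62 + 56)*(-45 + 56)) - 61/U(2) = √82*((-62 + 56)*(-45 + 56)) - 61/(-635/4) = √82*(-6*11) - 61*(-4/635) = √82*(-66) + 244/635 = -66*√82 + 244/635 = 244/635 - 66*√82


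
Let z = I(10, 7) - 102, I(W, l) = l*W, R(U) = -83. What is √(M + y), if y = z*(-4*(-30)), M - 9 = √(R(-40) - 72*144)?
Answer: √(-3831 + I*√10451) ≈ 0.8258 + 61.901*I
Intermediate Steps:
I(W, l) = W*l
M = 9 + I*√10451 (M = 9 + √(-83 - 72*144) = 9 + √(-83 - 10368) = 9 + √(-10451) = 9 + I*√10451 ≈ 9.0 + 102.23*I)
z = -32 (z = 10*7 - 102 = 70 - 102 = -32)
y = -3840 (y = -(-128)*(-30) = -32*120 = -3840)
√(M + y) = √((9 + I*√10451) - 3840) = √(-3831 + I*√10451)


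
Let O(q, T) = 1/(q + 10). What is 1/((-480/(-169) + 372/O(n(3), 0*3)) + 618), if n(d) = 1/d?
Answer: 169/754558 ≈ 0.00022397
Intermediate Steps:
O(q, T) = 1/(10 + q)
1/((-480/(-169) + 372/O(n(3), 0*3)) + 618) = 1/((-480/(-169) + 372/(1/(10 + 1/3))) + 618) = 1/((-480*(-1/169) + 372/(1/(10 + 1/3))) + 618) = 1/((480/169 + 372/(1/(31/3))) + 618) = 1/((480/169 + 372/(3/31)) + 618) = 1/((480/169 + 372*(31/3)) + 618) = 1/((480/169 + 3844) + 618) = 1/(650116/169 + 618) = 1/(754558/169) = 169/754558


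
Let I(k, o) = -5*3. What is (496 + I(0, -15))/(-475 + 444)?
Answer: -481/31 ≈ -15.516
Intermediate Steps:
I(k, o) = -15
(496 + I(0, -15))/(-475 + 444) = (496 - 15)/(-475 + 444) = 481/(-31) = 481*(-1/31) = -481/31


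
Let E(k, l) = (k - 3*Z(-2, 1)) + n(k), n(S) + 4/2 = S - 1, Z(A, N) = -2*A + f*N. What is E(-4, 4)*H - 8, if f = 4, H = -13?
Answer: 447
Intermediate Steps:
Z(A, N) = -2*A + 4*N
n(S) = -3 + S (n(S) = -2 + (S - 1) = -2 + (-1 + S) = -3 + S)
E(k, l) = -27 + 2*k (E(k, l) = (k - 3*(-2*(-2) + 4*1)) + (-3 + k) = (k - 3*(4 + 4)) + (-3 + k) = (k - 3*8) + (-3 + k) = (k - 24) + (-3 + k) = (-24 + k) + (-3 + k) = -27 + 2*k)
E(-4, 4)*H - 8 = (-27 + 2*(-4))*(-13) - 8 = (-27 - 8)*(-13) - 8 = -35*(-13) - 8 = 455 - 8 = 447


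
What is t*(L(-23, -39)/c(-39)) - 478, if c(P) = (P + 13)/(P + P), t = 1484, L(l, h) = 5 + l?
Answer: -80614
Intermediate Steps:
c(P) = (13 + P)/(2*P) (c(P) = (13 + P)/((2*P)) = (13 + P)*(1/(2*P)) = (13 + P)/(2*P))
t*(L(-23, -39)/c(-39)) - 478 = 1484*((5 - 23)/(((1/2)*(13 - 39)/(-39)))) - 478 = 1484*(-18/((1/2)*(-1/39)*(-26))) - 478 = 1484*(-18/1/3) - 478 = 1484*(-18*3) - 478 = 1484*(-54) - 478 = -80136 - 478 = -80614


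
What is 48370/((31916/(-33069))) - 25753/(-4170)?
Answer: -833661408419/16636215 ≈ -50111.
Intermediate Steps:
48370/((31916/(-33069))) - 25753/(-4170) = 48370/((31916*(-1/33069))) - 25753*(-1/4170) = 48370/(-31916/33069) + 25753/4170 = 48370*(-33069/31916) + 25753/4170 = -799773765/15958 + 25753/4170 = -833661408419/16636215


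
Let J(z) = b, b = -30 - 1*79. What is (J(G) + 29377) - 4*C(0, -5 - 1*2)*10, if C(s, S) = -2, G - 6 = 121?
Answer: 29348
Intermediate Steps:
G = 127 (G = 6 + 121 = 127)
b = -109 (b = -30 - 79 = -109)
J(z) = -109
(J(G) + 29377) - 4*C(0, -5 - 1*2)*10 = (-109 + 29377) - 4*(-2)*10 = 29268 + 8*10 = 29268 + 80 = 29348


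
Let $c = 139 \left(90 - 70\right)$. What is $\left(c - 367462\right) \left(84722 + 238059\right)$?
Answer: $-117712420642$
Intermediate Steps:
$c = 2780$ ($c = 139 \cdot 20 = 2780$)
$\left(c - 367462\right) \left(84722 + 238059\right) = \left(2780 - 367462\right) \left(84722 + 238059\right) = \left(-364682\right) 322781 = -117712420642$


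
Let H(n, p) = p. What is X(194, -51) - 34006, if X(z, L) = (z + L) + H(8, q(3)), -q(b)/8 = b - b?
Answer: -33863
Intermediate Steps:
q(b) = 0 (q(b) = -8*(b - b) = -8*0 = 0)
X(z, L) = L + z (X(z, L) = (z + L) + 0 = (L + z) + 0 = L + z)
X(194, -51) - 34006 = (-51 + 194) - 34006 = 143 - 34006 = -33863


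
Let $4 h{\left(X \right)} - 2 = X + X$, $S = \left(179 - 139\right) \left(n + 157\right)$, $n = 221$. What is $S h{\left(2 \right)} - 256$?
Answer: $22424$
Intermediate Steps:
$S = 15120$ ($S = \left(179 - 139\right) \left(221 + 157\right) = 40 \cdot 378 = 15120$)
$h{\left(X \right)} = \frac{1}{2} + \frac{X}{2}$ ($h{\left(X \right)} = \frac{1}{2} + \frac{X + X}{4} = \frac{1}{2} + \frac{2 X}{4} = \frac{1}{2} + \frac{X}{2}$)
$S h{\left(2 \right)} - 256 = 15120 \left(\frac{1}{2} + \frac{1}{2} \cdot 2\right) - 256 = 15120 \left(\frac{1}{2} + 1\right) - 256 = 15120 \cdot \frac{3}{2} - 256 = 22680 - 256 = 22424$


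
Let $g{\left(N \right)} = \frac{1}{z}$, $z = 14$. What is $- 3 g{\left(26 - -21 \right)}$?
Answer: $- \frac{3}{14} \approx -0.21429$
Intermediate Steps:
$g{\left(N \right)} = \frac{1}{14}$
$- 3 g{\left(26 - -21 \right)} = \left(-3\right) \frac{1}{14} = - \frac{3}{14}$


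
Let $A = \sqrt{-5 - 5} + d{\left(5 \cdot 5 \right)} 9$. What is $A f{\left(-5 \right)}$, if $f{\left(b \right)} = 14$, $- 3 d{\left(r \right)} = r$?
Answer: $-1050 + 14 i \sqrt{10} \approx -1050.0 + 44.272 i$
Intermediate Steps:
$d{\left(r \right)} = - \frac{r}{3}$
$A = -75 + i \sqrt{10}$ ($A = \sqrt{-5 - 5} + - \frac{5 \cdot 5}{3} \cdot 9 = \sqrt{-10} + \left(- \frac{1}{3}\right) 25 \cdot 9 = i \sqrt{10} - 75 = -75 + i \sqrt{10} \approx -75.0 + 3.1623 i$)
$A f{\left(-5 \right)} = \left(-75 + i \sqrt{10}\right) 14 = -1050 + 14 i \sqrt{10}$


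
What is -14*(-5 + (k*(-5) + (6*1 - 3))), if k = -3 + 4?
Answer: 98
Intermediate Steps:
k = 1
-14*(-5 + (k*(-5) + (6*1 - 3))) = -14*(-5 + (1*(-5) + (6*1 - 3))) = -14*(-5 + (-5 + (6 - 3))) = -14*(-5 + (-5 + 3)) = -14*(-5 - 2) = -14*(-7) = 98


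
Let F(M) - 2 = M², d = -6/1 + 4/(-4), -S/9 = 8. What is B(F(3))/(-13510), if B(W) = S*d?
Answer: -36/965 ≈ -0.037306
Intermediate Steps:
S = -72 (S = -9*8 = -72)
d = -7 (d = -6*1 + 4*(-¼) = -6 - 1 = -7)
F(M) = 2 + M²
B(W) = 504 (B(W) = -72*(-7) = 504)
B(F(3))/(-13510) = 504/(-13510) = 504*(-1/13510) = -36/965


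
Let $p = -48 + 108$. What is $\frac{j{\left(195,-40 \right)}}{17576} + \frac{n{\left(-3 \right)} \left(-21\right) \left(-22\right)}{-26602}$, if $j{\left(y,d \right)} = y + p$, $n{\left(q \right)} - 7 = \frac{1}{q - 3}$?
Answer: $- \frac{24351961}{233778376} \approx -0.10417$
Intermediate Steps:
$n{\left(q \right)} = 7 + \frac{1}{-3 + q}$ ($n{\left(q \right)} = 7 + \frac{1}{q - 3} = 7 + \frac{1}{-3 + q}$)
$p = 60$
$j{\left(y,d \right)} = 60 + y$ ($j{\left(y,d \right)} = y + 60 = 60 + y$)
$\frac{j{\left(195,-40 \right)}}{17576} + \frac{n{\left(-3 \right)} \left(-21\right) \left(-22\right)}{-26602} = \frac{60 + 195}{17576} + \frac{\frac{-20 + 7 \left(-3\right)}{-3 - 3} \left(-21\right) \left(-22\right)}{-26602} = 255 \cdot \frac{1}{17576} + \frac{-20 - 21}{-6} \left(-21\right) \left(-22\right) \left(- \frac{1}{26602}\right) = \frac{255}{17576} + \left(- \frac{1}{6}\right) \left(-41\right) \left(-21\right) \left(-22\right) \left(- \frac{1}{26602}\right) = \frac{255}{17576} + \frac{41}{6} \left(-21\right) \left(-22\right) \left(- \frac{1}{26602}\right) = \frac{255}{17576} + \left(- \frac{287}{2}\right) \left(-22\right) \left(- \frac{1}{26602}\right) = \frac{255}{17576} + 3157 \left(- \frac{1}{26602}\right) = \frac{255}{17576} - \frac{3157}{26602} = - \frac{24351961}{233778376}$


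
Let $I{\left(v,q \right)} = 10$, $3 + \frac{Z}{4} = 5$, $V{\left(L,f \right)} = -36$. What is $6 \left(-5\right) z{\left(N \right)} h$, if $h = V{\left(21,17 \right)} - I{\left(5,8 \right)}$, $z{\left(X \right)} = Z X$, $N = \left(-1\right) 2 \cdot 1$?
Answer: $-22080$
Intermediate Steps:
$N = -2$ ($N = \left(-2\right) 1 = -2$)
$Z = 8$ ($Z = -12 + 4 \cdot 5 = -12 + 20 = 8$)
$z{\left(X \right)} = 8 X$
$h = -46$ ($h = -36 - 10 = -46$)
$6 \left(-5\right) z{\left(N \right)} h = 6 \left(-5\right) 8 \left(-2\right) \left(-46\right) = \left(-30\right) \left(-16\right) \left(-46\right) = 480 \left(-46\right) = -22080$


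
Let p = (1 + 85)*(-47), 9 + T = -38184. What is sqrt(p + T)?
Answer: I*sqrt(42235) ≈ 205.51*I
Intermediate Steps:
T = -38193 (T = -9 - 38184 = -38193)
p = -4042 (p = 86*(-47) = -4042)
sqrt(p + T) = sqrt(-4042 - 38193) = sqrt(-42235) = I*sqrt(42235)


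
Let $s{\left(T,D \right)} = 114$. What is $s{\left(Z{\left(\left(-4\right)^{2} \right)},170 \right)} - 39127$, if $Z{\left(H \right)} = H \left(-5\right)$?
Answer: $-39013$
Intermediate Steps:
$Z{\left(H \right)} = - 5 H$
$s{\left(Z{\left(\left(-4\right)^{2} \right)},170 \right)} - 39127 = 114 - 39127 = -39013$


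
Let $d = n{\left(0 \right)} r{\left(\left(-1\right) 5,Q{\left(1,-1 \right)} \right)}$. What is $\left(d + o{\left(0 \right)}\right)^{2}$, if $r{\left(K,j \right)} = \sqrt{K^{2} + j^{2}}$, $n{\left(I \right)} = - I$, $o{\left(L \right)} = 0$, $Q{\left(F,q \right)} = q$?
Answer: $0$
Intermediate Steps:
$d = 0$ ($d = \left(-1\right) 0 \sqrt{\left(\left(-1\right) 5\right)^{2} + \left(-1\right)^{2}} = 0 \sqrt{\left(-5\right)^{2} + 1} = 0 \sqrt{25 + 1} = 0 \sqrt{26} = 0$)
$\left(d + o{\left(0 \right)}\right)^{2} = \left(0 + 0\right)^{2} = 0^{2} = 0$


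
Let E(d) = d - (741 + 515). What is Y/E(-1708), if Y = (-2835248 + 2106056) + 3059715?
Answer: -59757/76 ≈ -786.28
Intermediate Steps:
E(d) = -1256 + d (E(d) = d - 1*1256 = d - 1256 = -1256 + d)
Y = 2330523 (Y = -729192 + 3059715 = 2330523)
Y/E(-1708) = 2330523/(-1256 - 1708) = 2330523/(-2964) = 2330523*(-1/2964) = -59757/76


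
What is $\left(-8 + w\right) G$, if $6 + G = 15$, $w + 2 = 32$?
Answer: $198$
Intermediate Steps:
$w = 30$ ($w = -2 + 32 = 30$)
$G = 9$ ($G = -6 + 15 = 9$)
$\left(-8 + w\right) G = \left(-8 + 30\right) 9 = 22 \cdot 9 = 198$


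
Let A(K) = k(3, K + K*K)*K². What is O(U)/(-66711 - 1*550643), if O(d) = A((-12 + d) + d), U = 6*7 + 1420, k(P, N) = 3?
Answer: -12719616/308677 ≈ -41.207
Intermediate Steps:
U = 1462 (U = 42 + 1420 = 1462)
A(K) = 3*K²
O(d) = 3*(-12 + 2*d)² (O(d) = 3*((-12 + d) + d)² = 3*(-12 + 2*d)²)
O(U)/(-66711 - 1*550643) = (12*(-6 + 1462)²)/(-66711 - 1*550643) = (12*1456²)/(-66711 - 550643) = (12*2119936)/(-617354) = 25439232*(-1/617354) = -12719616/308677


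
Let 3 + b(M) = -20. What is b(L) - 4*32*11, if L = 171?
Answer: -1431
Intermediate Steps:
b(M) = -23 (b(M) = -3 - 20 = -23)
b(L) - 4*32*11 = -23 - 4*32*11 = -23 - 128*11 = -23 - 1408 = -1431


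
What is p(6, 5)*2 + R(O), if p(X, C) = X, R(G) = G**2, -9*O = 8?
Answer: 1036/81 ≈ 12.790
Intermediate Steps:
O = -8/9 (O = -1/9*8 = -8/9 ≈ -0.88889)
p(6, 5)*2 + R(O) = 6*2 + (-8/9)**2 = 12 + 64/81 = 1036/81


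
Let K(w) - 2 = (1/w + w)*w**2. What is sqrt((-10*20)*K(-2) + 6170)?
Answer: sqrt(7770) ≈ 88.148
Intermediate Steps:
K(w) = 2 + w**2*(w + 1/w) (K(w) = 2 + (1/w + w)*w**2 = 2 + (w + 1/w)*w**2 = 2 + w**2*(w + 1/w))
sqrt((-10*20)*K(-2) + 6170) = sqrt((-10*20)*(2 - 2 + (-2)**3) + 6170) = sqrt(-200*(2 - 2 - 8) + 6170) = sqrt(-200*(-8) + 6170) = sqrt(1600 + 6170) = sqrt(7770)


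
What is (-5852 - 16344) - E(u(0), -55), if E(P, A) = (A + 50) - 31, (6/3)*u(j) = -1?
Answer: -22160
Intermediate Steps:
u(j) = -½ (u(j) = (½)*(-1) = -½)
E(P, A) = 19 + A (E(P, A) = (50 + A) - 31 = 19 + A)
(-5852 - 16344) - E(u(0), -55) = (-5852 - 16344) - (19 - 55) = -22196 - 1*(-36) = -22196 + 36 = -22160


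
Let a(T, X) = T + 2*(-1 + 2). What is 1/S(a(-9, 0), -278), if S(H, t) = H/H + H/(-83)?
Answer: 83/90 ≈ 0.92222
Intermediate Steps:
a(T, X) = 2 + T (a(T, X) = T + 2*1 = T + 2 = 2 + T)
S(H, t) = 1 - H/83 (S(H, t) = 1 + H*(-1/83) = 1 - H/83)
1/S(a(-9, 0), -278) = 1/(1 - (2 - 9)/83) = 1/(1 - 1/83*(-7)) = 1/(1 + 7/83) = 1/(90/83) = 83/90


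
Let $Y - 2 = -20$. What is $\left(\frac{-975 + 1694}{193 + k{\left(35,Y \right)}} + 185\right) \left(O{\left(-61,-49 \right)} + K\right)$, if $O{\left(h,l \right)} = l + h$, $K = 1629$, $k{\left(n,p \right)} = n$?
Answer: $\frac{65163581}{228} \approx 2.8581 \cdot 10^{5}$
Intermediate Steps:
$Y = -18$ ($Y = 2 - 20 = -18$)
$O{\left(h,l \right)} = h + l$
$\left(\frac{-975 + 1694}{193 + k{\left(35,Y \right)}} + 185\right) \left(O{\left(-61,-49 \right)} + K\right) = \left(\frac{-975 + 1694}{193 + 35} + 185\right) \left(\left(-61 - 49\right) + 1629\right) = \left(\frac{719}{228} + 185\right) \left(-110 + 1629\right) = \left(719 \cdot \frac{1}{228} + 185\right) 1519 = \left(\frac{719}{228} + 185\right) 1519 = \frac{42899}{228} \cdot 1519 = \frac{65163581}{228}$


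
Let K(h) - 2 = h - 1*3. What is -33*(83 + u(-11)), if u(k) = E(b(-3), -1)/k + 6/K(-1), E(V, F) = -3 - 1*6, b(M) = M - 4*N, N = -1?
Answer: -2667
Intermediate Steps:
b(M) = 4 + M (b(M) = M - 4*(-1) = M + 4 = 4 + M)
E(V, F) = -9 (E(V, F) = -3 - 6 = -9)
K(h) = -1 + h (K(h) = 2 + (h - 1*3) = 2 + (h - 3) = 2 + (-3 + h) = -1 + h)
u(k) = -3 - 9/k (u(k) = -9/k + 6/(-1 - 1) = -9/k + 6/(-2) = -9/k + 6*(-1/2) = -9/k - 3 = -3 - 9/k)
-33*(83 + u(-11)) = -33*(83 + (-3 - 9/(-11))) = -33*(83 + (-3 - 9*(-1/11))) = -33*(83 + (-3 + 9/11)) = -33*(83 - 24/11) = -33*889/11 = -2667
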